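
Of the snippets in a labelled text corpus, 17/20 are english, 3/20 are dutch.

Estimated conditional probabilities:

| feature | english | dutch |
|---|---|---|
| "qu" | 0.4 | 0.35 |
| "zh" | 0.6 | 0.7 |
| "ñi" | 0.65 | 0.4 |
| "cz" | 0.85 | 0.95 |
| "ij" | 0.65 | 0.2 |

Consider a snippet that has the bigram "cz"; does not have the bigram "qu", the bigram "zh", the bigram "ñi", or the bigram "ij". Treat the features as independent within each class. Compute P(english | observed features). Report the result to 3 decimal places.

english: 0.85 × (1−0.4) × (1−0.6) × (1−0.65) × 0.85 × (1−0.65) = 0.0212415
dutch: 0.15 × (1−0.35) × (1−0.7) × (1−0.4) × 0.95 × (1−0.2) = 0.013338
P(english | x) = 0.0212415 / 0.0345795 ≈ 0.614

0.614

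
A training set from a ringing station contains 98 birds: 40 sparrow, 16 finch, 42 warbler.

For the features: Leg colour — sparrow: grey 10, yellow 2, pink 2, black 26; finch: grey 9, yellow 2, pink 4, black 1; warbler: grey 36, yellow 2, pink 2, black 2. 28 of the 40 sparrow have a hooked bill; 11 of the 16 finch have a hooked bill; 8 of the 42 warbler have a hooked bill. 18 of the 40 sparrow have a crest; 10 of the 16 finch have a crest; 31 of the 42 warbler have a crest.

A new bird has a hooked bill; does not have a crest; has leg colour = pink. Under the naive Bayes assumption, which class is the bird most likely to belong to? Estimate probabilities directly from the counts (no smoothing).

sparrow: (40/98) × (2/40) × (28/40) × (22/40) ≈ 0.00785714
finch: (16/98) × (4/16) × (11/16) × (6/16) ≈ 0.010523
warbler: (42/98) × (2/42) × (8/42) × (11/42) ≈ 0.00101809
Highest score → finch.

finch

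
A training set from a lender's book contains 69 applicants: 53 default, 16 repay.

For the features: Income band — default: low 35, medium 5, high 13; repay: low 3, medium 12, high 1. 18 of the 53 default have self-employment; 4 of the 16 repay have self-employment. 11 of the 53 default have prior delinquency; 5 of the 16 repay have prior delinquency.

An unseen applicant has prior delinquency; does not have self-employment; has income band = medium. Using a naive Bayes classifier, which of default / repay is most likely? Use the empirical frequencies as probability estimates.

default: (53/69) × (5/53) × (35/53) × (11/53) ≈ 0.00993184
repay: (16/69) × (12/16) × (12/16) × (5/16) ≈ 0.0407609
Highest score → repay.

repay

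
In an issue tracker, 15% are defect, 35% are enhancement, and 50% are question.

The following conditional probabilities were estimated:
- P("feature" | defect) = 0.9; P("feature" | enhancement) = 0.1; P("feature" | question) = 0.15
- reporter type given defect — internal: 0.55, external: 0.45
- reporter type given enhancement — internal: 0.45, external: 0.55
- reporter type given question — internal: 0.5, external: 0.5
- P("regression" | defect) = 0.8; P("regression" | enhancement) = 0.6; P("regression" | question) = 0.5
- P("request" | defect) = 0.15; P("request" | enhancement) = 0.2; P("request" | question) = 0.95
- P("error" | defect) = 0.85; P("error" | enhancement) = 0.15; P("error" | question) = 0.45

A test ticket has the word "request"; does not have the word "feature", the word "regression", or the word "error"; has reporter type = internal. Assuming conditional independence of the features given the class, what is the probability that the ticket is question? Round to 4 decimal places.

defect: 0.15 × (1−0.9) × 0.55 × (1−0.8) × 0.15 × (1−0.85) = 0.000037125
enhancement: 0.35 × (1−0.1) × 0.45 × (1−0.6) × 0.2 × (1−0.15) = 0.009639
question: 0.5 × (1−0.15) × 0.5 × (1−0.5) × 0.95 × (1−0.45) = 0.055515625
P(question | x) = 0.055515625 / 0.06519175 ≈ 0.8516

0.8516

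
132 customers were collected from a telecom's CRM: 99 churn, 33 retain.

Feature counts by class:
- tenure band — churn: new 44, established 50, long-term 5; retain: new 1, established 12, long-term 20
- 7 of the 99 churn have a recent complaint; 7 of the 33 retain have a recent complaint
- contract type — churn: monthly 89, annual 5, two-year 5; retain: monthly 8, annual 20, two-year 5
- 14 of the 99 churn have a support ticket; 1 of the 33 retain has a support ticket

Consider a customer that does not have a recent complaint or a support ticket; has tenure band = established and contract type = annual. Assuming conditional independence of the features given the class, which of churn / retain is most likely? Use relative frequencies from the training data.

churn: (99/132) × (50/99) × (92/99) × (5/99) × (85/99) ≈ 0.015264
retain: (33/132) × (12/33) × (26/33) × (20/33) × (32/33) ≈ 0.0420939
Highest score → retain.

retain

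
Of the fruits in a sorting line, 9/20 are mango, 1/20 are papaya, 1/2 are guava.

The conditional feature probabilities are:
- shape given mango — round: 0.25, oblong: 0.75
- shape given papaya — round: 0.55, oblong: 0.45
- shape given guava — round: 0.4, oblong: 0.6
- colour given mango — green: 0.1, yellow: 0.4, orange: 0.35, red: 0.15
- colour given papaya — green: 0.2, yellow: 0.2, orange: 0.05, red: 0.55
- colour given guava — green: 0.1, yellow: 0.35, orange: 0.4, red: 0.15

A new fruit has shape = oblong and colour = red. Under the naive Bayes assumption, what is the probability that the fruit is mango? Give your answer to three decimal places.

0.469

mango: 0.45 × 0.75 × 0.15 = 0.050625
papaya: 0.05 × 0.45 × 0.55 = 0.012375
guava: 0.5 × 0.6 × 0.15 = 0.045
P(mango | x) = 0.050625 / 0.108 ≈ 0.469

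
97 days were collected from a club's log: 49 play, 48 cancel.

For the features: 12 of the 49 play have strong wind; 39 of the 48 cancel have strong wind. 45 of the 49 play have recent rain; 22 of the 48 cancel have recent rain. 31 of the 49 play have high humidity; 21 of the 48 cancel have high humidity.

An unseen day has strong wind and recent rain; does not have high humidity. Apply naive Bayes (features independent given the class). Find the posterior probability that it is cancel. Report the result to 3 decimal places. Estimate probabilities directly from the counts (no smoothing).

0.713

play: (49/97) × (12/49) × (45/49) × (18/49) ≈ 0.0417352
cancel: (48/97) × (39/48) × (22/48) × (27/48) ≈ 0.103657
P(cancel | x) = 0.103657 / 0.1453922 ≈ 0.713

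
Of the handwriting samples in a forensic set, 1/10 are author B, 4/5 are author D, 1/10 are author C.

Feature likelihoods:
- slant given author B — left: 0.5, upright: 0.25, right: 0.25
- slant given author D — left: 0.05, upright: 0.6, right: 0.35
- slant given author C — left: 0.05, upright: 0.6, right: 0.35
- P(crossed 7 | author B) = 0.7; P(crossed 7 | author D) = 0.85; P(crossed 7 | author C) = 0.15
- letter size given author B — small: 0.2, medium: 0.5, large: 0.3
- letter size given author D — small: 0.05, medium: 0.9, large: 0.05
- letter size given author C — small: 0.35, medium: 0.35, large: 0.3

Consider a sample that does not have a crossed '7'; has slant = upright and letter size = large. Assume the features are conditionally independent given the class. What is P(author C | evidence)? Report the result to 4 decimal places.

0.7234

author B: 0.1 × 0.25 × (1−0.7) × 0.3 = 0.00225
author D: 0.8 × 0.6 × (1−0.85) × 0.05 = 0.0036
author C: 0.1 × 0.6 × (1−0.15) × 0.3 = 0.0153
P(author C | x) = 0.0153 / 0.02115 ≈ 0.7234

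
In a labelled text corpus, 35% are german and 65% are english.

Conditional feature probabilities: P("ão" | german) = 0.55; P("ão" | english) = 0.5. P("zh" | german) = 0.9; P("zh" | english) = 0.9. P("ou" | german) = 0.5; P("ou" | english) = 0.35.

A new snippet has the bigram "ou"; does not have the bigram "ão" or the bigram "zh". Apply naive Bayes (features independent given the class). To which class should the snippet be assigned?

english

german: 0.35 × (1−0.55) × (1−0.9) × 0.5 = 0.007875
english: 0.65 × (1−0.5) × (1−0.9) × 0.35 = 0.011375
Highest score → english.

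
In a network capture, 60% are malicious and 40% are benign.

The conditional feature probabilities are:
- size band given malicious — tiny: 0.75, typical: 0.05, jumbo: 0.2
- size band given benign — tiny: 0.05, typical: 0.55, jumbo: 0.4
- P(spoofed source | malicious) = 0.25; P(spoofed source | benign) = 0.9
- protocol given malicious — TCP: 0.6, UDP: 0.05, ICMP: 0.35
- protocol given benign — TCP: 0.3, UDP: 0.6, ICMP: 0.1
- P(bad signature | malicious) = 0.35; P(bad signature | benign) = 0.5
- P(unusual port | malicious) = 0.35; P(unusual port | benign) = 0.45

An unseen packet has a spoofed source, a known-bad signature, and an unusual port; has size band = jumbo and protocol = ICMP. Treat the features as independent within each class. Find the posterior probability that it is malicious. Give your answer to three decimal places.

0.284

malicious: 0.6 × 0.2 × 0.25 × 0.35 × 0.35 × 0.35 = 0.00128625
benign: 0.4 × 0.4 × 0.9 × 0.1 × 0.5 × 0.45 = 0.00324
P(malicious | x) = 0.00128625 / 0.00452625 ≈ 0.284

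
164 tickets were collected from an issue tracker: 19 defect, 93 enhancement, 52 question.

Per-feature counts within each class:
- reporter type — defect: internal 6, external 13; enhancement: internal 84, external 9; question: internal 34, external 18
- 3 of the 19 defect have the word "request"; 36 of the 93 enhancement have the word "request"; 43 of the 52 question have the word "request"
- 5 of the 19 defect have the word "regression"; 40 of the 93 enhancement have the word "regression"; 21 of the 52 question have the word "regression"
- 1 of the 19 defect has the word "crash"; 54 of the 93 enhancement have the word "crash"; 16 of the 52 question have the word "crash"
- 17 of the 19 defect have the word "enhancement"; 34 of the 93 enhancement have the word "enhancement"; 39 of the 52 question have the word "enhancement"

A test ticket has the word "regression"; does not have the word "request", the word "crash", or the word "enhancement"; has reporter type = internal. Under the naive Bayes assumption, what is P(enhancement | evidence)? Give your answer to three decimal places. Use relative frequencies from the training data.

defect: (19/164) × (6/19) × (16/19) × (5/19) × (18/19) × (2/19) ≈ 0.00080851
enhancement: (93/164) × (84/93) × (57/93) × (40/93) × (39/93) × (59/93) ≈ 0.0359216
question: (52/164) × (34/52) × (9/52) × (21/52) × (36/52) × (13/52) ≈ 0.00250801
P(enhancement | x) = 0.0359216 / 0.03923812 ≈ 0.915

0.915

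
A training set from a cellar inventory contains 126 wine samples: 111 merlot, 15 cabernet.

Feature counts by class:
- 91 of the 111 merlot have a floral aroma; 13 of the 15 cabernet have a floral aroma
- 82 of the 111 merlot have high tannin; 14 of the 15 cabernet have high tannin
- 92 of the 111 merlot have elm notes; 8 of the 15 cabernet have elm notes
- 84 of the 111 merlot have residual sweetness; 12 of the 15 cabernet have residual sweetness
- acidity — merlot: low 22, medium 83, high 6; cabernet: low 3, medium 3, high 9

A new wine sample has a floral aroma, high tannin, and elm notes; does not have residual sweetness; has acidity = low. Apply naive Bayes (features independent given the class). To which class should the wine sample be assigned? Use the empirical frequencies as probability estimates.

merlot

merlot: (111/126) × (91/111) × (82/111) × (92/111) × (27/111) × (22/111) ≈ 0.021319
cabernet: (15/126) × (13/15) × (14/15) × (8/15) × (3/15) × (3/15) ≈ 0.00205432
Highest score → merlot.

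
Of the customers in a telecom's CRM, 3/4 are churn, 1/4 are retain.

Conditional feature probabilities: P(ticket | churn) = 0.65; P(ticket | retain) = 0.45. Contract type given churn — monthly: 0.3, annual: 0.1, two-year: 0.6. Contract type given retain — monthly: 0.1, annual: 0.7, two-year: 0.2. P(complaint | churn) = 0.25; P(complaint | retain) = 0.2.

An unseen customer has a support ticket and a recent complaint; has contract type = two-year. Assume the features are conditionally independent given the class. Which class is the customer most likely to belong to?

churn: 0.75 × 0.65 × 0.6 × 0.25 = 0.073125
retain: 0.25 × 0.45 × 0.2 × 0.2 = 0.0045
Highest score → churn.

churn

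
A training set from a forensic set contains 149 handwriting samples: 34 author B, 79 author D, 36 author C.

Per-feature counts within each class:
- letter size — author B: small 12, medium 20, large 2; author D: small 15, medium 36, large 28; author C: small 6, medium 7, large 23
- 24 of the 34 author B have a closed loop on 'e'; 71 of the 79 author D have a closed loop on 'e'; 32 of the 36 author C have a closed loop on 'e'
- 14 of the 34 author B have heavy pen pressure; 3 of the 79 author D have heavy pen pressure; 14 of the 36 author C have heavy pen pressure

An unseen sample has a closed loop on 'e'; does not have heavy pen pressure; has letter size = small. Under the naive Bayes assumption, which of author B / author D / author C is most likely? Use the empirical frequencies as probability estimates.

author B: (34/149) × (12/34) × (24/34) × (20/34) ≈ 0.0334409
author D: (79/149) × (15/79) × (71/79) × (76/79) ≈ 0.0870408
author C: (36/149) × (6/36) × (32/36) × (22/36) ≈ 0.0218742
Highest score → author D.

author D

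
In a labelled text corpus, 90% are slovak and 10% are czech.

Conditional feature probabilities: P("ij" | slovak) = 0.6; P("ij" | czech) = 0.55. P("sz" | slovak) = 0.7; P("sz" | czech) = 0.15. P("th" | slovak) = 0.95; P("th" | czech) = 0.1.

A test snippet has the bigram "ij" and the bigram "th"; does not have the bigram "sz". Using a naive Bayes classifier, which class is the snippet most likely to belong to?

slovak: 0.9 × 0.6 × (1−0.7) × 0.95 = 0.1539
czech: 0.1 × 0.55 × (1−0.15) × 0.1 = 0.004675
Highest score → slovak.

slovak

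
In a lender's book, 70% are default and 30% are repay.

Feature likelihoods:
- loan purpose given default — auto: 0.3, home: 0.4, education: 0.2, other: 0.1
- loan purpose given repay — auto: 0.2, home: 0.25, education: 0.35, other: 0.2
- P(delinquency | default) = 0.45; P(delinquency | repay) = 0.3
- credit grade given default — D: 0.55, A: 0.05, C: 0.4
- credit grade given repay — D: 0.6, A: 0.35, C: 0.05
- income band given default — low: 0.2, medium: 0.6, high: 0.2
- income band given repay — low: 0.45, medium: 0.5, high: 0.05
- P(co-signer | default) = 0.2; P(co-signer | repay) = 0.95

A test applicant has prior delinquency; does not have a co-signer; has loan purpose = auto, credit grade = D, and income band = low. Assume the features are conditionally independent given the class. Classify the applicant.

default

default: 0.7 × 0.3 × 0.45 × 0.55 × 0.2 × (1−0.2) = 0.008316
repay: 0.3 × 0.2 × 0.3 × 0.6 × 0.45 × (1−0.95) = 0.000243
Highest score → default.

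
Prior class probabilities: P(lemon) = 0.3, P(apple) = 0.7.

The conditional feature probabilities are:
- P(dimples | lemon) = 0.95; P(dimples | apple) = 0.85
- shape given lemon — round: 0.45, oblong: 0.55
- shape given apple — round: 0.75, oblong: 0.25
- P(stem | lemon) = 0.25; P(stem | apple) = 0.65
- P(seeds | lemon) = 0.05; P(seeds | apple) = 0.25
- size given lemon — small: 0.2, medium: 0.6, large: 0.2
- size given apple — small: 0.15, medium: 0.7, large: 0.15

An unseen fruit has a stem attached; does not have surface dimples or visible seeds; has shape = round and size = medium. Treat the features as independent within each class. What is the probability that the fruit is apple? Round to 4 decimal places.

lemon: 0.3 × (1−0.95) × 0.45 × 0.25 × (1−0.05) × 0.6 = 0.000961875
apple: 0.7 × (1−0.85) × 0.75 × 0.65 × (1−0.25) × 0.7 = 0.0268734375
P(apple | x) = 0.0268734375 / 0.0278353125 ≈ 0.9654

0.9654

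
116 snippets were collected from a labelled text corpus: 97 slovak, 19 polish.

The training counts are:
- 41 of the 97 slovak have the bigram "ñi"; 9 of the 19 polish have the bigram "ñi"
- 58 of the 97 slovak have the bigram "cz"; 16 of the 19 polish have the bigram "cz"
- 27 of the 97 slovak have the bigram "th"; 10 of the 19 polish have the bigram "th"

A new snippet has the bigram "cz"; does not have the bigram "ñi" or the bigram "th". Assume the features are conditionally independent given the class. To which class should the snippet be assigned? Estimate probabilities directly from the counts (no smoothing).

slovak

slovak: (97/116) × (56/97) × (58/97) × (70/97) ≈ 0.208311
polish: (19/116) × (10/19) × (16/19) × (9/19) ≈ 0.0343872
Highest score → slovak.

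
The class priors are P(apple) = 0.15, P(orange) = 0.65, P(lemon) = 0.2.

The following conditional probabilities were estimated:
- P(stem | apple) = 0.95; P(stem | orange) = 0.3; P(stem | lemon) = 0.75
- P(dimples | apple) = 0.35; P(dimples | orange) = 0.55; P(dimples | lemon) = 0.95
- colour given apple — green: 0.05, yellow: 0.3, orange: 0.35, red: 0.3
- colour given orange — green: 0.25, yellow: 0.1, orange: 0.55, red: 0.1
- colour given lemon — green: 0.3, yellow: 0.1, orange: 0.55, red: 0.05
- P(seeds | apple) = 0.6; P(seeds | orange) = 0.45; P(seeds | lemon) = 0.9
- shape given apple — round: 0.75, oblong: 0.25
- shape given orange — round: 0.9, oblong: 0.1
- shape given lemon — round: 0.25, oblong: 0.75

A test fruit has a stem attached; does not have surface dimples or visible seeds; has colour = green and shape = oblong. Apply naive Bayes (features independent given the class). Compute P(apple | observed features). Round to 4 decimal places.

apple: 0.15 × 0.95 × (1−0.35) × 0.05 × (1−0.6) × 0.25 = 0.000463125
orange: 0.65 × 0.3 × (1−0.55) × 0.25 × (1−0.45) × 0.1 = 0.0012065625
lemon: 0.2 × 0.75 × (1−0.95) × 0.3 × (1−0.9) × 0.75 = 0.00016875
P(apple | x) = 0.000463125 / 0.0018384375 ≈ 0.2519

0.2519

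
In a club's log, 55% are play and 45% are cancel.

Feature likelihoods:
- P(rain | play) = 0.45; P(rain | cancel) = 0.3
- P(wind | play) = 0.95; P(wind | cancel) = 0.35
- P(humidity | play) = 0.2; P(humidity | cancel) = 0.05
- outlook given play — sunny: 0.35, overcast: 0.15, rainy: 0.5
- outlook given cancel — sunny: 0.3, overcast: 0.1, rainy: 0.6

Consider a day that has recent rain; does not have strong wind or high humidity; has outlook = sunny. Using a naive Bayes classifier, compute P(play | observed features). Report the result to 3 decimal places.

0.122

play: 0.55 × 0.45 × (1−0.95) × (1−0.2) × 0.35 = 0.003465
cancel: 0.45 × 0.3 × (1−0.35) × (1−0.05) × 0.3 = 0.02500875
P(play | x) = 0.003465 / 0.02847375 ≈ 0.122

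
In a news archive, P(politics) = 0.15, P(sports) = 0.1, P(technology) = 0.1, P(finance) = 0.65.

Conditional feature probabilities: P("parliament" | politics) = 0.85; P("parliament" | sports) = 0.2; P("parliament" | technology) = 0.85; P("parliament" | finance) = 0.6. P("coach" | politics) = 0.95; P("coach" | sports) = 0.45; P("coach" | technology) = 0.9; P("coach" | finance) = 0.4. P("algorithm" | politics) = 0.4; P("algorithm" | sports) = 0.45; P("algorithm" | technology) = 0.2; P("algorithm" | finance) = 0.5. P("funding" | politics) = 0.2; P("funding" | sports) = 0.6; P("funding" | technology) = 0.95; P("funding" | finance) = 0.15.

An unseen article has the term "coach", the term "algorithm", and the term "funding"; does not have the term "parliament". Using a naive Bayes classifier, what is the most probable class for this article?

sports

politics: 0.15 × (1−0.85) × 0.95 × 0.4 × 0.2 = 0.00171
sports: 0.1 × (1−0.2) × 0.45 × 0.45 × 0.6 = 0.00972
technology: 0.1 × (1−0.85) × 0.9 × 0.2 × 0.95 = 0.002565
finance: 0.65 × (1−0.6) × 0.4 × 0.5 × 0.15 = 0.0078
Highest score → sports.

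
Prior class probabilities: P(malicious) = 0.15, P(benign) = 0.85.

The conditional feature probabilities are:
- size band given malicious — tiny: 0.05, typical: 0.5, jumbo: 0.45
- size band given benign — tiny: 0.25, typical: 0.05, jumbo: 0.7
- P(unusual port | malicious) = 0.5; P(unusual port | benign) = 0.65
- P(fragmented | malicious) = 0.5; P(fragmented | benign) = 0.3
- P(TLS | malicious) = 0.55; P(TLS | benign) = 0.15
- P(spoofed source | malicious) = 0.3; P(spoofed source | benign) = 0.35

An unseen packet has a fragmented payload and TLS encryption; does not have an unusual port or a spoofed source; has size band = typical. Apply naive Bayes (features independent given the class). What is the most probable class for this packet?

malicious: 0.15 × 0.5 × (1−0.5) × 0.5 × 0.55 × (1−0.3) = 0.00721875
benign: 0.85 × 0.05 × (1−0.65) × 0.3 × 0.15 × (1−0.35) = 0.00043509375
Highest score → malicious.

malicious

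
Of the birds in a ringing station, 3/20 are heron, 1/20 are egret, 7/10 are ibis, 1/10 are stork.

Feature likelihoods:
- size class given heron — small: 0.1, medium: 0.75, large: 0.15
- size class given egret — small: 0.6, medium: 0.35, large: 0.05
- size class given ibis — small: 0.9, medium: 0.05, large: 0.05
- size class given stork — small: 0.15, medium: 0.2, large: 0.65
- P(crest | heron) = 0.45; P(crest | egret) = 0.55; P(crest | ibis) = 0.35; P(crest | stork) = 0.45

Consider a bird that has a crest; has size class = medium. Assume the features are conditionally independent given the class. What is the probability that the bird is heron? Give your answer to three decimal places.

0.621

heron: 0.15 × 0.75 × 0.45 = 0.050625
egret: 0.05 × 0.35 × 0.55 = 0.009625
ibis: 0.7 × 0.05 × 0.35 = 0.01225
stork: 0.1 × 0.2 × 0.45 = 0.009
P(heron | x) = 0.050625 / 0.0815 ≈ 0.621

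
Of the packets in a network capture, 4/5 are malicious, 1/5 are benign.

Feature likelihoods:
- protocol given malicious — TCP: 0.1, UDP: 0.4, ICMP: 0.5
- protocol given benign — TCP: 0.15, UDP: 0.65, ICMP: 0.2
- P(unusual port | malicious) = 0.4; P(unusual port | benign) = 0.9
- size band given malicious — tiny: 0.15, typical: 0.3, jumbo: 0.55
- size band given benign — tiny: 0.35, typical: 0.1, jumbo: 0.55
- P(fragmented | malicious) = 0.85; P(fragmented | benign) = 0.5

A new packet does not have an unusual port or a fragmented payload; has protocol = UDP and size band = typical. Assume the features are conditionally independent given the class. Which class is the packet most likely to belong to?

malicious

malicious: 0.8 × 0.4 × (1−0.4) × 0.3 × (1−0.85) = 0.00864
benign: 0.2 × 0.65 × (1−0.9) × 0.1 × (1−0.5) = 0.00065
Highest score → malicious.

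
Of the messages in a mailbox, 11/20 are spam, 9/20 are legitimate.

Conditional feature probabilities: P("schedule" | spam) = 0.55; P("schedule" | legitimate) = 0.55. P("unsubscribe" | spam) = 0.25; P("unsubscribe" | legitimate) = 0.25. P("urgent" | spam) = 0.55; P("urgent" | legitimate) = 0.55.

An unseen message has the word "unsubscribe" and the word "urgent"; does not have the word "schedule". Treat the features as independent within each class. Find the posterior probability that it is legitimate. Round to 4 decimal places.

0.4500

spam: 0.55 × (1−0.55) × 0.25 × 0.55 = 0.03403125
legitimate: 0.45 × (1−0.55) × 0.25 × 0.55 = 0.02784375
P(legitimate | x) = 0.02784375 / 0.061875 ≈ 0.4500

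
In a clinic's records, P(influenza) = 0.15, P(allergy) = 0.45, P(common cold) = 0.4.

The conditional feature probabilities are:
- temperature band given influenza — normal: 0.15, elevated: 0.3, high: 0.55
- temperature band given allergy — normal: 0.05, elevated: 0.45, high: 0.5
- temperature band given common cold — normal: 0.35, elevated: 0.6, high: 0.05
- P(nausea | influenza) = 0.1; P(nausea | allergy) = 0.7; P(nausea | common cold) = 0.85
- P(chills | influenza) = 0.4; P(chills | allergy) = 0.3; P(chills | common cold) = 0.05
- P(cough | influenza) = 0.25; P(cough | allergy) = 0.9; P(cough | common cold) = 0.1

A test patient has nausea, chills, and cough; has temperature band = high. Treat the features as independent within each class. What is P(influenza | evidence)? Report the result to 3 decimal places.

influenza: 0.15 × 0.55 × 0.1 × 0.4 × 0.25 = 0.000825
allergy: 0.45 × 0.5 × 0.7 × 0.3 × 0.9 = 0.042525
common cold: 0.4 × 0.05 × 0.85 × 0.05 × 0.1 = 0.000085
P(influenza | x) = 0.000825 / 0.043435 ≈ 0.019

0.019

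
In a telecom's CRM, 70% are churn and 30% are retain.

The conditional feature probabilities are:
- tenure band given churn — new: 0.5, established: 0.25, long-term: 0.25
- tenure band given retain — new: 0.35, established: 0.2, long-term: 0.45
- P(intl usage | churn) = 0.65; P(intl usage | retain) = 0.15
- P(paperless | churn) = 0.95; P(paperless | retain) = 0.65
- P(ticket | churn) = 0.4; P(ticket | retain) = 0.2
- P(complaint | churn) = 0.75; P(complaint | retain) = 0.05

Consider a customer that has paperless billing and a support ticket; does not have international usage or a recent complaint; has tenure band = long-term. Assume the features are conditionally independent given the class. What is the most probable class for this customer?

retain

churn: 0.7 × 0.25 × (1−0.65) × 0.95 × 0.4 × (1−0.75) = 0.00581875
retain: 0.3 × 0.45 × (1−0.15) × 0.65 × 0.2 × (1−0.05) = 0.014171625
Highest score → retain.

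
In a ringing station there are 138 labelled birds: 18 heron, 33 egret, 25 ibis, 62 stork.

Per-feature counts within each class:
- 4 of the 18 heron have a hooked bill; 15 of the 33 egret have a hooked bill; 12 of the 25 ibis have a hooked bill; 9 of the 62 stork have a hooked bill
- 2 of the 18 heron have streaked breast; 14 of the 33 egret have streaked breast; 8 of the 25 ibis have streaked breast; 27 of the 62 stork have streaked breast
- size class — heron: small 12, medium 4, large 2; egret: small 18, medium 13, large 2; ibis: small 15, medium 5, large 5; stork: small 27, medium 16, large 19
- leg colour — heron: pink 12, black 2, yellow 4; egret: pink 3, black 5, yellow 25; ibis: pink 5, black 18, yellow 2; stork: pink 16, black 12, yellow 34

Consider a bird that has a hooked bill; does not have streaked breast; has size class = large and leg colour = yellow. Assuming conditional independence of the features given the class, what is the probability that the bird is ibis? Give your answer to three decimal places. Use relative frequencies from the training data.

heron: (18/138) × (4/18) × (16/18) × (2/18) × (4/18) ≈ 0.00063617
egret: (33/138) × (15/33) × (19/33) × (2/33) × (25/33) ≈ 0.00287339
ibis: (25/138) × (12/25) × (17/25) × (5/25) × (2/25) ≈ 0.000946087
stork: (62/138) × (9/62) × (35/62) × (19/62) × (34/62) ≈ 0.00618713
P(ibis | x) = 0.000946087 / 0.010642777 ≈ 0.089

0.089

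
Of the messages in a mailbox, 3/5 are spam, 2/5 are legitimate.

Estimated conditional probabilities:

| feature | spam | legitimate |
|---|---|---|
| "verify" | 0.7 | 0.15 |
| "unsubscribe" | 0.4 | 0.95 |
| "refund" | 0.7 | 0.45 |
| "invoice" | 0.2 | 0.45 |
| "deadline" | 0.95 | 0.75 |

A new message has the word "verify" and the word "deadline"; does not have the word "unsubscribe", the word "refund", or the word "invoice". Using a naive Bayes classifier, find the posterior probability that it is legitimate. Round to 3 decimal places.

0.012

spam: 0.6 × 0.7 × (1−0.4) × (1−0.7) × (1−0.2) × 0.95 = 0.057456
legitimate: 0.4 × 0.15 × (1−0.95) × (1−0.45) × (1−0.45) × 0.75 = 0.000680625
P(legitimate | x) = 0.000680625 / 0.058136625 ≈ 0.012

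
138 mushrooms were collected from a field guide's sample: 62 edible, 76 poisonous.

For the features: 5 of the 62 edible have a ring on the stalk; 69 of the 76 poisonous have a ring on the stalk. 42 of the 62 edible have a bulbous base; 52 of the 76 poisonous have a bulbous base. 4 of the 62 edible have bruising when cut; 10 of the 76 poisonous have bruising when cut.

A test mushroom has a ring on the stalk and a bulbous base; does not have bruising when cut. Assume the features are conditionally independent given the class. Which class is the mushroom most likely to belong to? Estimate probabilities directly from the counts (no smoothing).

poisonous

edible: (62/138) × (5/62) × (42/62) × (58/62) ≈ 0.0229607
poisonous: (76/138) × (69/76) × (52/76) × (66/76) ≈ 0.297091
Highest score → poisonous.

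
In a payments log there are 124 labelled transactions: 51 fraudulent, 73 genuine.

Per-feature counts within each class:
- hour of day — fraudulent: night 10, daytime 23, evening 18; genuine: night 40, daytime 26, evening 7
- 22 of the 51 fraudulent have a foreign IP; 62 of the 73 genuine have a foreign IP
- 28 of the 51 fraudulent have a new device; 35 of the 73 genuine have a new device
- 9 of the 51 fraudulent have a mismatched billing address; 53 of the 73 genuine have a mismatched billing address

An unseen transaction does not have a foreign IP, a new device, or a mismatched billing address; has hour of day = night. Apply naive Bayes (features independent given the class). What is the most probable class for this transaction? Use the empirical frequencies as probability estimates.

fraudulent

fraudulent: (51/124) × (10/51) × (29/51) × (23/51) × (42/51) ≈ 0.0170311
genuine: (73/124) × (40/73) × (11/73) × (38/73) × (20/73) ≈ 0.00693228
Highest score → fraudulent.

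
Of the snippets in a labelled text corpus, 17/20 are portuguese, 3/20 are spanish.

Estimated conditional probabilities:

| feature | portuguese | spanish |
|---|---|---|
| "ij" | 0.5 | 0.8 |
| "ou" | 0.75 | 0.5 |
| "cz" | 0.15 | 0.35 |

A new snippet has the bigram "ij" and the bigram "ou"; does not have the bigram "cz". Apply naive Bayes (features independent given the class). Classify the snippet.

portuguese

portuguese: 0.85 × 0.5 × 0.75 × (1−0.15) = 0.2709375
spanish: 0.15 × 0.8 × 0.5 × (1−0.35) = 0.039
Highest score → portuguese.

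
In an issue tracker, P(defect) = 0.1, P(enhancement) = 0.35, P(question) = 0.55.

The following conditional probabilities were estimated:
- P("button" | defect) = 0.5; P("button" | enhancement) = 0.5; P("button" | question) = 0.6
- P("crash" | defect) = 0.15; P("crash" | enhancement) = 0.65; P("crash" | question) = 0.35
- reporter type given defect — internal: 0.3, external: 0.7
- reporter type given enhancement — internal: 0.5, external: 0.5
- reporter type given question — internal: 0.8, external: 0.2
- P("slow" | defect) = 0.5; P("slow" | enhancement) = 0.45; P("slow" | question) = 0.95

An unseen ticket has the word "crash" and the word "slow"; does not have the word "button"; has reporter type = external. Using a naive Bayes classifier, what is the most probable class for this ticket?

defect: 0.1 × (1−0.5) × 0.15 × 0.7 × 0.5 = 0.002625
enhancement: 0.35 × (1−0.5) × 0.65 × 0.5 × 0.45 = 0.02559375
question: 0.55 × (1−0.6) × 0.35 × 0.2 × 0.95 = 0.01463
Highest score → enhancement.

enhancement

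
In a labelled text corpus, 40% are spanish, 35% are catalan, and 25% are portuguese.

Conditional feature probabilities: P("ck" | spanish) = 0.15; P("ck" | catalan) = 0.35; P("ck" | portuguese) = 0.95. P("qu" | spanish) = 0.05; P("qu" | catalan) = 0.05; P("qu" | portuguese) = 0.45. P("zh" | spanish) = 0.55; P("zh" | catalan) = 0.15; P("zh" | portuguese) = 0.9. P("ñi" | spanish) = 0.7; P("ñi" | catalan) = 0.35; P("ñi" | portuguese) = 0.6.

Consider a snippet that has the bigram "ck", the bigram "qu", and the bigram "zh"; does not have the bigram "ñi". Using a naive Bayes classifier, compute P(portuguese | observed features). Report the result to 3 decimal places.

spanish: 0.4 × 0.15 × 0.05 × 0.55 × (1−0.7) = 0.000495
catalan: 0.35 × 0.35 × 0.05 × 0.15 × (1−0.35) = 0.0005971875
portuguese: 0.25 × 0.95 × 0.45 × 0.9 × (1−0.6) = 0.038475
P(portuguese | x) = 0.038475 / 0.0395671875 ≈ 0.972

0.972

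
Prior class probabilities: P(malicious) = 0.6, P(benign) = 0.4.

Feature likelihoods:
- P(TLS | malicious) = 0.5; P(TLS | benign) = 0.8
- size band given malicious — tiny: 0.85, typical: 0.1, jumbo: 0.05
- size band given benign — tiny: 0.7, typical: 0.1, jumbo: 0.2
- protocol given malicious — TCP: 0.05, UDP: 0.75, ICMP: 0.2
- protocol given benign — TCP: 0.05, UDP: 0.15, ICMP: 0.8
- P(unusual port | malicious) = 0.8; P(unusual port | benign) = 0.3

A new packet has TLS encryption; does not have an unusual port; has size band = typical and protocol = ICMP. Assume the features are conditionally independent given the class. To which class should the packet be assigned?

benign

malicious: 0.6 × 0.5 × 0.1 × 0.2 × (1−0.8) = 0.0012
benign: 0.4 × 0.8 × 0.1 × 0.8 × (1−0.3) = 0.01792
Highest score → benign.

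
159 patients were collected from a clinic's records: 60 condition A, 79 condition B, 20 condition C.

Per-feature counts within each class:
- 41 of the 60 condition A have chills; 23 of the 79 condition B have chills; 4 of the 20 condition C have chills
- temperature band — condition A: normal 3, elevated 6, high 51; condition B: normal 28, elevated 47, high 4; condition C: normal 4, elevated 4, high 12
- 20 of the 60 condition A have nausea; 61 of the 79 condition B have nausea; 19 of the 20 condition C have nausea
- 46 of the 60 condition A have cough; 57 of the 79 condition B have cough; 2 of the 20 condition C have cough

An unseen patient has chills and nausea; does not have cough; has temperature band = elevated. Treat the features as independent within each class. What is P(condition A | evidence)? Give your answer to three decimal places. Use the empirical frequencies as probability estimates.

condition A: (60/159) × (41/60) × (6/60) × (20/60) × (14/60) ≈ 0.00200559
condition B: (79/159) × (23/79) × (47/79) × (61/79) × (22/79) ≈ 0.0185055
condition C: (20/159) × (4/20) × (4/20) × (19/20) × (18/20) ≈ 0.00430189
P(condition A | x) = 0.00200559 / 0.02481298 ≈ 0.081

0.081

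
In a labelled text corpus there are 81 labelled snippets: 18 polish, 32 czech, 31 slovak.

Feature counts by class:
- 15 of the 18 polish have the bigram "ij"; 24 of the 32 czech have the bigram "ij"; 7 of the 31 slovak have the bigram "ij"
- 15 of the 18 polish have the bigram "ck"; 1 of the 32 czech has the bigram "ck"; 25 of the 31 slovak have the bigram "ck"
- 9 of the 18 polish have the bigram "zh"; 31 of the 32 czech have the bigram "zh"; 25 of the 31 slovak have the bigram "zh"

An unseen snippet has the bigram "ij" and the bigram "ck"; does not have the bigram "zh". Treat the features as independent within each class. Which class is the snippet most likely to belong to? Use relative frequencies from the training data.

polish

polish: (18/81) × (15/18) × (15/18) × (9/18) ≈ 0.0771605
czech: (32/81) × (24/32) × (1/32) × (1/32) ≈ 0.000289352
slovak: (31/81) × (7/31) × (25/31) × (6/31) ≈ 0.013489
Highest score → polish.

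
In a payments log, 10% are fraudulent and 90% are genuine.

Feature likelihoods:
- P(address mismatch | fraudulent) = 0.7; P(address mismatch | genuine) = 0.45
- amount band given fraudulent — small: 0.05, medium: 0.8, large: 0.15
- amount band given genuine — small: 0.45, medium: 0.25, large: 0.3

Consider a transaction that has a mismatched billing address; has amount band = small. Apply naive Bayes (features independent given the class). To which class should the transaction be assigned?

fraudulent: 0.1 × 0.7 × 0.05 = 0.0035
genuine: 0.9 × 0.45 × 0.45 = 0.18225
Highest score → genuine.

genuine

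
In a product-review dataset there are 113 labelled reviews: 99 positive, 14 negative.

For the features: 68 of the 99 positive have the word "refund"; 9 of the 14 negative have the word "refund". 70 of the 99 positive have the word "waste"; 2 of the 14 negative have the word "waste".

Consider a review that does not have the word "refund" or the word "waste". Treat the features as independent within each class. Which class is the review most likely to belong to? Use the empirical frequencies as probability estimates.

positive: (99/113) × (31/99) × (29/99) ≈ 0.0803611
negative: (14/113) × (5/14) × (12/14) ≈ 0.0379267
Highest score → positive.

positive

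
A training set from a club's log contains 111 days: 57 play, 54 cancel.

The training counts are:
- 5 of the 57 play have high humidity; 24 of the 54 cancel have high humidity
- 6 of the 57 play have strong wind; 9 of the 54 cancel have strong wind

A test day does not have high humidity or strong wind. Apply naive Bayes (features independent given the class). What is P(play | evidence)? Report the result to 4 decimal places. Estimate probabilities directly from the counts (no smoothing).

play: (57/111) × (52/57) × (51/57) ≈ 0.419156
cancel: (54/111) × (30/54) × (45/54) ≈ 0.225225
P(play | x) = 0.419156 / 0.644381 ≈ 0.6505

0.6505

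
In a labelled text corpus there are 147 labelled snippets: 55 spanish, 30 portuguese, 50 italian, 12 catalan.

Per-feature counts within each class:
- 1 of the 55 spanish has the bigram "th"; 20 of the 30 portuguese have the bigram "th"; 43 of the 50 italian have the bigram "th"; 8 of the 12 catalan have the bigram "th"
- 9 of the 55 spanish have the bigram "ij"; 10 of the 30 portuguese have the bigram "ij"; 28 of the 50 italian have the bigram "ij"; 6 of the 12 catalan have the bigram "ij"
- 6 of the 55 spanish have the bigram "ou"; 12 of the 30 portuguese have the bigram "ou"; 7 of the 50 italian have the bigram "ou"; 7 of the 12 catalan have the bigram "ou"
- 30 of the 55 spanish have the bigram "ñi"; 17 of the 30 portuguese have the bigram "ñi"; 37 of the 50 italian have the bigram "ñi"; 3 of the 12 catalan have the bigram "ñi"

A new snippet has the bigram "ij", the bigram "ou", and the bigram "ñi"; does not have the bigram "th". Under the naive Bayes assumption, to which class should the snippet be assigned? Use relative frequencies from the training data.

spanish: (55/147) × (54/55) × (9/55) × (6/55) × (30/55) ≈ 0.00357687
portuguese: (30/147) × (10/30) × (10/30) × (12/30) × (17/30) ≈ 0.00513983
italian: (50/147) × (7/50) × (28/50) × (7/50) × (37/50) ≈ 0.00276267
catalan: (12/147) × (4/12) × (6/12) × (7/12) × (3/12) ≈ 0.00198413
Highest score → portuguese.

portuguese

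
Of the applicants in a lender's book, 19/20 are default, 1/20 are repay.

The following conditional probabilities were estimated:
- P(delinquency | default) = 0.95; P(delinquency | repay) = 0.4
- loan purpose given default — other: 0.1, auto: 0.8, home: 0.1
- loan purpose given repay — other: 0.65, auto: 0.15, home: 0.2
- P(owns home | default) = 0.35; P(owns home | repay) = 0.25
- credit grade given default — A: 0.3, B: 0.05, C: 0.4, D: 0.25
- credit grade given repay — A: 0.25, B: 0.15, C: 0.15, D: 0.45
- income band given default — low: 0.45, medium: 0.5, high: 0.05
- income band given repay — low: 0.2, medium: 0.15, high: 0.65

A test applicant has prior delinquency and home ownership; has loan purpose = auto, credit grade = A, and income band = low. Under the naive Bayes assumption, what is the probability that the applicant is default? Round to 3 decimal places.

0.999

default: 0.95 × 0.95 × 0.8 × 0.35 × 0.3 × 0.45 = 0.0341145
repay: 0.05 × 0.4 × 0.15 × 0.25 × 0.25 × 0.2 = 0.0000375
P(default | x) = 0.0341145 / 0.034152 ≈ 0.999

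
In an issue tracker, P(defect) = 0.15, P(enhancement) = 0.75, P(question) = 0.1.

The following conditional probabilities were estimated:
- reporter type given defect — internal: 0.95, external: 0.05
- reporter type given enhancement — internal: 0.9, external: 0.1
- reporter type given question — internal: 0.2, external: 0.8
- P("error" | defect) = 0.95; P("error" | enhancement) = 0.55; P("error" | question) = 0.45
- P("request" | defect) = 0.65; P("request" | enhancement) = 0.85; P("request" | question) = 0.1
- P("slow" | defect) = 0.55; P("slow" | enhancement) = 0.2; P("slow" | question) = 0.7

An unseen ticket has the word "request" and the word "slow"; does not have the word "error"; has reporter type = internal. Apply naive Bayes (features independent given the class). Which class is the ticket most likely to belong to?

defect: 0.15 × 0.95 × (1−0.95) × 0.65 × 0.55 = 0.0025471875
enhancement: 0.75 × 0.9 × (1−0.55) × 0.85 × 0.2 = 0.0516375
question: 0.1 × 0.2 × (1−0.45) × 0.1 × 0.7 = 0.00077
Highest score → enhancement.

enhancement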